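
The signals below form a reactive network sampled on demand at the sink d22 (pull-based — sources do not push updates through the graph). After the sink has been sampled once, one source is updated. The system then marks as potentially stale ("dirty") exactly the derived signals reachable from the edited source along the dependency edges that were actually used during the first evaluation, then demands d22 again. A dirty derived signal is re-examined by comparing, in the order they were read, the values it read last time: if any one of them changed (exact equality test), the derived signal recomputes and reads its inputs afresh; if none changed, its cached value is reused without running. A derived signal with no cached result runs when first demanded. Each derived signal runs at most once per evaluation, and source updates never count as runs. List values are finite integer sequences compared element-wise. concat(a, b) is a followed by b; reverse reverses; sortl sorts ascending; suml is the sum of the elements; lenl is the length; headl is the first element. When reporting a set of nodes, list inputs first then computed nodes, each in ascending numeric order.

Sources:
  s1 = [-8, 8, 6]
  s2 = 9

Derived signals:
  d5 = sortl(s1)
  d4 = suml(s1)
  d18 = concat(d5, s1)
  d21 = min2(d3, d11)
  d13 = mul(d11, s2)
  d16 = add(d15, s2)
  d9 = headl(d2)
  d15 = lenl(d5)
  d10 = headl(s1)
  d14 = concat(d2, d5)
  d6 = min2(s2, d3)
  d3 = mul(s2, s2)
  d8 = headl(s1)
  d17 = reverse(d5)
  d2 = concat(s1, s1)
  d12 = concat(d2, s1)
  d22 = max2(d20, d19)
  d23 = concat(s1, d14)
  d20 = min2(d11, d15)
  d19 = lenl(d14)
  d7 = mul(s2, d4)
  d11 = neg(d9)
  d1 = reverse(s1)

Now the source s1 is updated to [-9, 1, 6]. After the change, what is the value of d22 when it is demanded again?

d22 now evaluates to 9.
The important point: at d22 every value read last time is unchanged, so the dirty flag clears without a run.

Initial pass — values computed on the first demand:
  d2 = concat([-8, 8, 6], [-8, 8, 6]) = [-8, 8, 6, -8, 8, 6]
  d5 = sortl([-8, 8, 6]) = [-8, 6, 8]
  d9 = headl([-8, 8, 6, -8, 8, 6]) = -8
  d11 = neg(-8) = 8
  d14 = concat([-8, 8, 6, -8, 8, 6], [-8, 6, 8]) = [-8, 8, 6, -8, 8, 6, -8, 6, 8]
  d15 = lenl([-8, 6, 8]) = 3
  d19 = lenl([-8, 8, 6, -8, 8, 6, -8, 6, 8]) = 9
  d20 = min2(8, 3) = 3
  d22 = max2(3, 9) = 9

Second demand — change propagation:
  d2: re-runs because s1 [-8, 8, 6]->[-9, 1, 6]; s1 [-8, 8, 6]->[-9, 1, 6]; new result [-9, 1, 6, -9, 1, 6].
  d5: re-runs because s1 [-8, 8, 6]->[-9, 1, 6]; new result [-9, 1, 6].
  d9: re-runs because d2 [-8, 8, 6, -8, 8, 6]->[-9, 1, 6, -9, 1, 6]; new result -9.
  d11: re-runs because d9 -8->-9; new result 9.
  d14: re-runs because d2 [-8, 8, 6, -8, 8, 6]->[-9, 1, 6, -9, 1, 6]; d5 [-8, 6, 8]->[-9, 1, 6]; new result [-9, 1, 6, -9, 1, 6, -9, 1, 6].
  d15: re-runs because d5 [-8, 6, 8]->[-9, 1, 6]; new result 3 (unchanged).
  d19: re-runs because d14 [-8, 8, 6, -8, 8, 6, -8, 6, 8]->[-9, 1, 6, -9, 1, 6, -9, 1, 6]; new result 9 (unchanged).
  d20: re-runs because d11 8->9; new result 3 (unchanged).
  d22: re-examined; everything it read last time is the same (d20 unchanged, d19 unchanged) — cache 9 kept, no run.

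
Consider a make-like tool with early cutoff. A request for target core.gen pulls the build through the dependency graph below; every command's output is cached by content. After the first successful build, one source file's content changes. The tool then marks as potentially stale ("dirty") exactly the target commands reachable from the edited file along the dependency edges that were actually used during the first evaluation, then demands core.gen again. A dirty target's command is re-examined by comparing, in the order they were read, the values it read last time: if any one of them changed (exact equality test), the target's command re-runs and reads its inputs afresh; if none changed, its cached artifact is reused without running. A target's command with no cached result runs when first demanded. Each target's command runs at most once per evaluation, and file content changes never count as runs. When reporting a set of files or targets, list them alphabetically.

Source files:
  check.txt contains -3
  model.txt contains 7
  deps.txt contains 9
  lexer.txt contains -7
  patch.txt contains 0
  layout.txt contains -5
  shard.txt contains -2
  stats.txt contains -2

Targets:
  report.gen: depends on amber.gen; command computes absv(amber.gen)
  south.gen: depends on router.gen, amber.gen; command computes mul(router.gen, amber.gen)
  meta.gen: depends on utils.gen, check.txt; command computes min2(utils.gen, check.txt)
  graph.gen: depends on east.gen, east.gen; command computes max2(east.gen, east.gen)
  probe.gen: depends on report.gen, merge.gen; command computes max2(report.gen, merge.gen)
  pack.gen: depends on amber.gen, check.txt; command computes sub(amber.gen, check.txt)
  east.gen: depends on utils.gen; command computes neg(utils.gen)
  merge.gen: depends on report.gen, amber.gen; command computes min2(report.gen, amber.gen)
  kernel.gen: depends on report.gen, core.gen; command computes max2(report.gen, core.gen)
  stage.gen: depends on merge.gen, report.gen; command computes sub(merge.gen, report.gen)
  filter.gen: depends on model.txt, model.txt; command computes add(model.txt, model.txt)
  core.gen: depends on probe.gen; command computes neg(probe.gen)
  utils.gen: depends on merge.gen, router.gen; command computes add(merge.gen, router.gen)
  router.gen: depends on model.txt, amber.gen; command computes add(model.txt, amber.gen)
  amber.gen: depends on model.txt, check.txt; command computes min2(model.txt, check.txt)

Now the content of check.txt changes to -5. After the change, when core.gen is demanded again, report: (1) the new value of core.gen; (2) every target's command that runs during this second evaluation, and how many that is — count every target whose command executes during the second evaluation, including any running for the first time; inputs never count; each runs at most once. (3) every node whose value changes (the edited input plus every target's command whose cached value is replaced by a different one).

First demand of the output computes:
  amber.gen = min2(7, -3) = -3
  report.gen = absv(-3) = 3
  merge.gen = min2(3, -3) = -3
  probe.gen = max2(3, -3) = 3
  core.gen = neg(3) = -3

After the edit, cleaning proceeds:
  amber.gen: a read changed (check.txt -3->-5) — executes, giving -5.
  report.gen: a read changed (amber.gen -3->-5) — executes, giving 5.
  merge.gen: a read changed (report.gen 3->5; amber.gen -3->-5) — executes, giving -5.
  probe.gen: a read changed (report.gen 3->5; merge.gen -3->-5) — executes, giving 5.
  core.gen: a read changed (probe.gen 3->5) — executes, giving -5.

Demanding core.gen again yields -5.
5 target commands run: amber.gen, core.gen, merge.gen, probe.gen, report.gen.
The nodes whose values change: amber.gen, check.txt, core.gen, merge.gen, probe.gen, report.gen.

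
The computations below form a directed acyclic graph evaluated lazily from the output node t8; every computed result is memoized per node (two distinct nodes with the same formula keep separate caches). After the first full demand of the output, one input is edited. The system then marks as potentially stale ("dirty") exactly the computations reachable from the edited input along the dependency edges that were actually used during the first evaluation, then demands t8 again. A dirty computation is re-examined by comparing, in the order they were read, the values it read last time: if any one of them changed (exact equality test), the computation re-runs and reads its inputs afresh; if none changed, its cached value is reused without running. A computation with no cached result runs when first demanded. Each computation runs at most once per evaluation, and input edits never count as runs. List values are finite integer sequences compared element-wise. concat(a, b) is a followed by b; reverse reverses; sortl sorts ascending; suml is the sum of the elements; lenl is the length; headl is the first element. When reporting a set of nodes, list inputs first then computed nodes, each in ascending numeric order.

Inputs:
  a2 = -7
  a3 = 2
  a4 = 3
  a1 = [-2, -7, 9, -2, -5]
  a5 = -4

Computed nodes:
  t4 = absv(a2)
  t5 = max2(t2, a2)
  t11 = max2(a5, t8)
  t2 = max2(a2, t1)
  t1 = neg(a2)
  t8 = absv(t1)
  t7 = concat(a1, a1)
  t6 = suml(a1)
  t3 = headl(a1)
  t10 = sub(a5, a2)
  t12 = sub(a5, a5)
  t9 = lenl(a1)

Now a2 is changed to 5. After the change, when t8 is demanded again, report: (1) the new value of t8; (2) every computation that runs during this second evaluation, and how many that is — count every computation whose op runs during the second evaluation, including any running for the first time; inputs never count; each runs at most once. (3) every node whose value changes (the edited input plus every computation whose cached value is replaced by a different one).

Demanding t8 again yields 5.
2 computations run: t1, t8.
The nodes whose values change: a2, t1, t8.

First demand of the output computes:
  t1 = neg(-7) = 7
  t8 = absv(7) = 7

After the edit, cleaning proceeds:
  t1: a read changed (a2 -7->5) — executes, giving -5.
  t8: a read changed (t1 7->-5) — executes, giving 5.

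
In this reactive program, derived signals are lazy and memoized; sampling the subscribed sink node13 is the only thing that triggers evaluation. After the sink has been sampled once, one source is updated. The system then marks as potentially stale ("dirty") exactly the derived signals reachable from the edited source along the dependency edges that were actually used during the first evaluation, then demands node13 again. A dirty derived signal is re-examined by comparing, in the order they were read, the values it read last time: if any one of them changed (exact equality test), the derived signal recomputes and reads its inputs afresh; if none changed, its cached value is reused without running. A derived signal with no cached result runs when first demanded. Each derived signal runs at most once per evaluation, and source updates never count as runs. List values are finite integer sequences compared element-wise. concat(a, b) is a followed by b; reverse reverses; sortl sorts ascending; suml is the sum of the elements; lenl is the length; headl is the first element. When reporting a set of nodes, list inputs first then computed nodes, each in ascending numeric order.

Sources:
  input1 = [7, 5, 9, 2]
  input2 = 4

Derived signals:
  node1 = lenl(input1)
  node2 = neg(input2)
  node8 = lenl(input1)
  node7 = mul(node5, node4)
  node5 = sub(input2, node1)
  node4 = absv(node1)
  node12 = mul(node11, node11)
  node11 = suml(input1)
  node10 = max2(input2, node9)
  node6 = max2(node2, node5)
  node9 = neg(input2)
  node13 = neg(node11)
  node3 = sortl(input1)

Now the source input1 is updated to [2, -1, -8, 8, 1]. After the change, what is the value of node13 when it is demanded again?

Demanding node13 again yields -2.

First demand of the output computes:
  node11 = suml([7, 5, 9, 2]) = 23
  node13 = neg(23) = -23

After the edit, cleaning proceeds:
  node11: a read changed (input1 [7, 5, 9, 2]->[2, -1, -8, 8, 1]) — executes, giving 2.
  node13: a read changed (node11 23->2) — executes, giving -2.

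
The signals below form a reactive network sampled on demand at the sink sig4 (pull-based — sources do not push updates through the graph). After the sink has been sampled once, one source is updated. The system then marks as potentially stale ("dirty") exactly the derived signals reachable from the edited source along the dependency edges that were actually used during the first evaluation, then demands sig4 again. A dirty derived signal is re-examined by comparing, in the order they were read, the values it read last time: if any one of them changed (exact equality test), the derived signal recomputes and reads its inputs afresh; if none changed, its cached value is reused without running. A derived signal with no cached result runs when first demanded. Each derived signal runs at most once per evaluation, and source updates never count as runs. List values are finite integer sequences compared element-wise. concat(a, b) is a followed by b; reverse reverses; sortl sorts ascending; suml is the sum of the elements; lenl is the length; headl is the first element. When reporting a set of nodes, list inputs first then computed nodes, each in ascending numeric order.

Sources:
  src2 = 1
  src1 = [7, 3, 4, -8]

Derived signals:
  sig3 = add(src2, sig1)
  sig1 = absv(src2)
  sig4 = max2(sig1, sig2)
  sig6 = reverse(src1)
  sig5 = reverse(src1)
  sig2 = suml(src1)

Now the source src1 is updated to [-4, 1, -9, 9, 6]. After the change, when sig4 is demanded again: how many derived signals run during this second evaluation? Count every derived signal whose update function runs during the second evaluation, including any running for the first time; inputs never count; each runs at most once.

Run set: sig2, sig4 (2 run).

Initial pass — values computed on the first demand:
  sig1 = absv(1) = 1
  sig2 = suml([7, 3, 4, -8]) = 6
  sig4 = max2(1, 6) = 6

Second demand — change propagation:
  sig2: re-runs because src1 [7, 3, 4, -8]->[-4, 1, -9, 9, 6]; new result 3.
  sig4: re-runs because sig2 6->3; new result 3.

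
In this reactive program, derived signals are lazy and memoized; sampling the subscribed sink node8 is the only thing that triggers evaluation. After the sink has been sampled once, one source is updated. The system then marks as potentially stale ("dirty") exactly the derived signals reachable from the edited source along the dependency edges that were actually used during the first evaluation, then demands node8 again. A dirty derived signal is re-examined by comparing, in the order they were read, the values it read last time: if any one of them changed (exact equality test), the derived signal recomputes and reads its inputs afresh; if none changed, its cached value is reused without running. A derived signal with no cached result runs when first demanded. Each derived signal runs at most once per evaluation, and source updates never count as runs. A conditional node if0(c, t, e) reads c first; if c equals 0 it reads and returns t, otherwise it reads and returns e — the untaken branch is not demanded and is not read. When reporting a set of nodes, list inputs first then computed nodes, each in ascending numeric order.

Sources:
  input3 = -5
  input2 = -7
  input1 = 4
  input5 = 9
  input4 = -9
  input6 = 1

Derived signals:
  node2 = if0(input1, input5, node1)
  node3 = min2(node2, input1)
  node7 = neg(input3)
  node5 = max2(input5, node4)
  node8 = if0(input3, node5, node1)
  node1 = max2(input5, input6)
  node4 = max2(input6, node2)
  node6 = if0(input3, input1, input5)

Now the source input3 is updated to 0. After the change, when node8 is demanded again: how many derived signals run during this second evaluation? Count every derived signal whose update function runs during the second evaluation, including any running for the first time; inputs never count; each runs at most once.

4 derived signals run: node2, node4, node5, node8.
Note the branch switch — node2, node4, node5 had no cache and run now for the first time.

First demand of the output computes:
  node1 = max2(9, 1) = 9
  node8 = if0(input3=-5 -> else branch node1) = 9

After the edit, cleaning proceeds:
  node2: had never run; runs now, result 9.
  node4: had never run; runs now, result 9.
  node5: had never run; runs now, result 9.
  node8: a read changed (input3 -5->0) — executes, giving 9 — identical to its old value.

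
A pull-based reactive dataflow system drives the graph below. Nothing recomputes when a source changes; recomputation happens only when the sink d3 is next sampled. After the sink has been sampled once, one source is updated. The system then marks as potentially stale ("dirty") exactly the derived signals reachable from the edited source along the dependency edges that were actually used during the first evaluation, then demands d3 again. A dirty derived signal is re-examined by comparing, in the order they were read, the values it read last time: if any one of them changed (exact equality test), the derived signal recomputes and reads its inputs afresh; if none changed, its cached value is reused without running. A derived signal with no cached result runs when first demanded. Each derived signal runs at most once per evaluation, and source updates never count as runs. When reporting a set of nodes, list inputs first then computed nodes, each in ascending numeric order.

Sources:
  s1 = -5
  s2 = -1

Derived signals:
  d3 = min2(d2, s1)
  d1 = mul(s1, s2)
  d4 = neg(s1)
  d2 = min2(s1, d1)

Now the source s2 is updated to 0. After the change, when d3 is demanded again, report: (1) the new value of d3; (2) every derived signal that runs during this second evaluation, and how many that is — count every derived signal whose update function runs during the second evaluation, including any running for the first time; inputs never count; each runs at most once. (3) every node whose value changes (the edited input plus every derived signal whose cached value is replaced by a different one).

New value of d3: -5.
Derived signals that run: d1, d2 — 2 in total.
Values that change: s2, d1.
Key observation: the change is absorbed at d2 — it re-runs but produces the same value, and the output's value is unchanged.

First evaluation (everything demanded from the output):
  d1 = mul(-5, -1) = 5
  d2 = min2(-5, 5) = -5
  d3 = min2(-5, -5) = -5

Propagation after the edit:
  d1: runs — s2 -1->0; result 0.
  d2: runs — d1 5->0; result -5 (same value as before).
  d3: checked — values it read are unchanged (d2 unchanged, s1 unchanged); reused cached -5 without running.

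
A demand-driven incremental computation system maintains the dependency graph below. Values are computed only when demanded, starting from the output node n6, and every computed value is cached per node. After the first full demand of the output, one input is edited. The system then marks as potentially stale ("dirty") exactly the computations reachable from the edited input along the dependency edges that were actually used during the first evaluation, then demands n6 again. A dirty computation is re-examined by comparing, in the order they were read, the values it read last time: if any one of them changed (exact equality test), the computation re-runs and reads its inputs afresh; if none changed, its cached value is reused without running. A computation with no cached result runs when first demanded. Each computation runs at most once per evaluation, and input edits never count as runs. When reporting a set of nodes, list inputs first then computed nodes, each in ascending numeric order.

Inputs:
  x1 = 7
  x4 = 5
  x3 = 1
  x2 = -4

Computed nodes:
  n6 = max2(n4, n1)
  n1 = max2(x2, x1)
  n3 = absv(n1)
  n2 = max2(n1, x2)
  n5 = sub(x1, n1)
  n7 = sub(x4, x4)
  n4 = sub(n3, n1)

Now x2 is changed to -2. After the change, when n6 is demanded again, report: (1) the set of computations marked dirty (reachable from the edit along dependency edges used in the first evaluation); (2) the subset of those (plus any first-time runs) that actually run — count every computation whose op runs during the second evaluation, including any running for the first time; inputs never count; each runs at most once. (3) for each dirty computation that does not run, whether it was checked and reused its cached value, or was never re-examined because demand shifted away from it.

Marked dirty: n1, n3, n4, n6.
Computations that run: n1 — 1 in total.
Checked but reused from cache: n3, n4, n6.
Key observation: the change is absorbed at n1 — it re-runs but produces the same value, and the output's value is unchanged.

First evaluation (everything demanded from the output):
  n1 = max2(-4, 7) = 7
  n3 = absv(7) = 7
  n4 = sub(7, 7) = 0
  n6 = max2(0, 7) = 7

Propagation after the edit:
  n1: runs — x2 -4->-2; result 7 (same value as before).
  n3: checked — values it read are unchanged (n1 unchanged); reused cached 7 without running.
  n4: checked — values it read are unchanged (n3 unchanged, n1 unchanged); reused cached 0 without running.
  n6: checked — values it read are unchanged (n4 unchanged, n1 unchanged); reused cached 7 without running.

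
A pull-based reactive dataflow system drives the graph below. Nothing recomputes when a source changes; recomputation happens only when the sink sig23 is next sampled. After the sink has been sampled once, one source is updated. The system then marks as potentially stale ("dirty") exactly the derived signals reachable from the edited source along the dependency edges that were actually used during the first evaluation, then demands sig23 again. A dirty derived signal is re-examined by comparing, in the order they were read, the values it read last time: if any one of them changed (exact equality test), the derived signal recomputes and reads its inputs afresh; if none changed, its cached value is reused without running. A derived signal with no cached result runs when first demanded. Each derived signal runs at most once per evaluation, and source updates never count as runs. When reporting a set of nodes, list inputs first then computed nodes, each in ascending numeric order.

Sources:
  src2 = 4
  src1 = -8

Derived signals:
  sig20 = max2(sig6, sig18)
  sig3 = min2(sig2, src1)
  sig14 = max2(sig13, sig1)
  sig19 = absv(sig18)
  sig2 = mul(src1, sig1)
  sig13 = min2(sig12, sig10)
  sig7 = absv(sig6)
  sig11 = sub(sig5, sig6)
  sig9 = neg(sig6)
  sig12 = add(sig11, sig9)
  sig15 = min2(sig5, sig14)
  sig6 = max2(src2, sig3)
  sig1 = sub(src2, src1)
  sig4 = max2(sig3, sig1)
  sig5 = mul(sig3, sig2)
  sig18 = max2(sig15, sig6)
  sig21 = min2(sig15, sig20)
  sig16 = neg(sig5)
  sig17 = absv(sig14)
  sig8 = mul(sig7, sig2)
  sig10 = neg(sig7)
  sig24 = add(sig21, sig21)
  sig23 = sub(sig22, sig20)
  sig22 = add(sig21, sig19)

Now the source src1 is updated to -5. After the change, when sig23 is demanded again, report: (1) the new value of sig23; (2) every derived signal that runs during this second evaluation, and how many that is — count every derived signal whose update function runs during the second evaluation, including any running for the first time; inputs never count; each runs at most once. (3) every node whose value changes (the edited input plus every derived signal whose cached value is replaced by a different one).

First evaluation (everything demanded from the output):
  sig1 = sub(4, -8) = 12
  sig2 = mul(-8, 12) = -96
  sig3 = min2(-96, -8) = -96
  sig5 = mul(-96, -96) = 9216
  sig6 = max2(4, -96) = 4
  sig7 = absv(4) = 4
  sig9 = neg(4) = -4
  sig10 = neg(4) = -4
  sig11 = sub(9216, 4) = 9212
  sig12 = add(9212, -4) = 9208
  sig13 = min2(9208, -4) = -4
  sig14 = max2(-4, 12) = 12
  sig15 = min2(9216, 12) = 12
  sig18 = max2(12, 4) = 12
  sig19 = absv(12) = 12
  sig20 = max2(4, 12) = 12
  sig21 = min2(12, 12) = 12
  sig22 = add(12, 12) = 24
  sig23 = sub(24, 12) = 12

Propagation after the edit:
  sig1: runs — src1 -8->-5; result 9.
  sig2: runs — src1 -8->-5; sig1 12->9; result -45.
  sig3: runs — sig2 -96->-45; src1 -8->-5; result -45.
  sig5: runs — sig3 -96->-45; sig2 -96->-45; result 2025.
  sig6: runs — sig3 -96->-45; result 4 (same value as before).
  sig7: checked — values it read are unchanged (sig6 unchanged); reused cached 4 without running.
  sig9: checked — values it read are unchanged (sig6 unchanged); reused cached -4 without running.
  sig10: checked — values it read are unchanged (sig7 unchanged); reused cached -4 without running.
  sig11: runs — sig5 9216->2025; result 2021.
  sig12: runs — sig11 9212->2021; result 2017.
  sig13: runs — sig12 9208->2017; result -4 (same value as before).
  sig14: runs — sig1 12->9; result 9.
  sig15: runs — sig5 9216->2025; sig14 12->9; result 9.
  sig18: runs — sig15 12->9; result 9.
  sig19: runs — sig18 12->9; result 9.
  sig20: runs — sig18 12->9; result 9.
  sig21: runs — sig15 12->9; sig20 12->9; result 9.
  sig22: runs — sig21 12->9; sig19 12->9; result 18.
  sig23: runs — sig22 24->18; sig20 12->9; result 9.

Key observation: the cutoff stops propagation at sig7 — its inputs' values are unchanged, so it reuses its cache.

New value of sig23: 9.
Derived signals that run: sig1, sig2, sig3, sig5, sig6, sig11, sig12, sig13, sig14, sig15, sig18, sig19, sig20, sig21, sig22, sig23 — 16 in total.
Values that change: src1, sig1, sig2, sig3, sig5, sig11, sig12, sig14, sig15, sig18, sig19, sig20, sig21, sig22, sig23.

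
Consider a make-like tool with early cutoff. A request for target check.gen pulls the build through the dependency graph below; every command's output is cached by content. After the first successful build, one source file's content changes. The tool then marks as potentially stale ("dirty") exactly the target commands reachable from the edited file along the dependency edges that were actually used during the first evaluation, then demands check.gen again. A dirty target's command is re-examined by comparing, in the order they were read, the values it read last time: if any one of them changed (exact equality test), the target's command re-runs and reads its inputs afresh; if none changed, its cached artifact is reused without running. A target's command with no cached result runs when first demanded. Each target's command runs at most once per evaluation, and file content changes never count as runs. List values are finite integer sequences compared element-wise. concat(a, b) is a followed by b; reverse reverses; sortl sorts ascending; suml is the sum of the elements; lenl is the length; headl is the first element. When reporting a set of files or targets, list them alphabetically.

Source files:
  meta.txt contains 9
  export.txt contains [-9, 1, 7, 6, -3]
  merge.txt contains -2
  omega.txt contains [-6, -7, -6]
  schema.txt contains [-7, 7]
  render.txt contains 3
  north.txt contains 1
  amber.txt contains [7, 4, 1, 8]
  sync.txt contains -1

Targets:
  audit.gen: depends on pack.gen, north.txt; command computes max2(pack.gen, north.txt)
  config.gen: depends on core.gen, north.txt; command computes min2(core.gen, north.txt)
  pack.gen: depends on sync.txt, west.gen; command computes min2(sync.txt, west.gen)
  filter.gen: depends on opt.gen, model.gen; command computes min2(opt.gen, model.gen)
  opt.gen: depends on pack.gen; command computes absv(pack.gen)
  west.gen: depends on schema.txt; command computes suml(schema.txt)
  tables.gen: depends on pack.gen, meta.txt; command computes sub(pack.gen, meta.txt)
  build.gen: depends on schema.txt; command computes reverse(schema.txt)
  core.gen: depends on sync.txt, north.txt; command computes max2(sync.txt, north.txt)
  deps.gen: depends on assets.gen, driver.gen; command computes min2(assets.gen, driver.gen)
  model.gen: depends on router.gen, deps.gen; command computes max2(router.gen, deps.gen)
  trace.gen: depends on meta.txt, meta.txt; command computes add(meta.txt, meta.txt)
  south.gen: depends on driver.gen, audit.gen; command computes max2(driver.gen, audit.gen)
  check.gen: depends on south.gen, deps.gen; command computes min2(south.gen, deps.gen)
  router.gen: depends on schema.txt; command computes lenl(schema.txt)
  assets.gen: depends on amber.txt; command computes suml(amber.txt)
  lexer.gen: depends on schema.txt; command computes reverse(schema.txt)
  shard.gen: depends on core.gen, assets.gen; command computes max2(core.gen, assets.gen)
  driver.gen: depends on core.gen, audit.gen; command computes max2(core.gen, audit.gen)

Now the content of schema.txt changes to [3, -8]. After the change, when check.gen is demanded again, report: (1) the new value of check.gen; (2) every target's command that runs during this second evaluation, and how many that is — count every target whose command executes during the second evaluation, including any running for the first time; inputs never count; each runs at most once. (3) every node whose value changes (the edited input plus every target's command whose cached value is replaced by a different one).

First demand of the output computes:
  assets.gen = suml([7, 4, 1, 8]) = 20
  core.gen = max2(-1, 1) = 1
  west.gen = suml([-7, 7]) = 0
  pack.gen = min2(-1, 0) = -1
  audit.gen = max2(-1, 1) = 1
  driver.gen = max2(1, 1) = 1
  deps.gen = min2(20, 1) = 1
  south.gen = max2(1, 1) = 1
  check.gen = min2(1, 1) = 1

After the edit, cleaning proceeds:
  west.gen: a read changed (schema.txt [-7, 7]->[3, -8]) — executes, giving -5.
  pack.gen: a read changed (west.gen 0->-5) — executes, giving -5.
  audit.gen: a read changed (pack.gen -1->-5) — executes, giving 1 — identical to its old value.
  driver.gen: dirty, but its reads are unchanged (core.gen unchanged, audit.gen unchanged); cached 1 stands.
  deps.gen: dirty, but its reads are unchanged (assets.gen unchanged, driver.gen unchanged); cached 1 stands.
  south.gen: dirty, but its reads are unchanged (driver.gen unchanged, audit.gen unchanged); cached 1 stands.
  check.gen: dirty, but its reads are unchanged (south.gen unchanged, deps.gen unchanged); cached 1 stands.

Note the absorption at audit.gen: it re-runs yet its value is the same, leaving the output's value untouched.

Demanding check.gen again yields 1.
3 target commands run: audit.gen, pack.gen, west.gen.
The nodes whose values change: pack.gen, schema.txt, west.gen.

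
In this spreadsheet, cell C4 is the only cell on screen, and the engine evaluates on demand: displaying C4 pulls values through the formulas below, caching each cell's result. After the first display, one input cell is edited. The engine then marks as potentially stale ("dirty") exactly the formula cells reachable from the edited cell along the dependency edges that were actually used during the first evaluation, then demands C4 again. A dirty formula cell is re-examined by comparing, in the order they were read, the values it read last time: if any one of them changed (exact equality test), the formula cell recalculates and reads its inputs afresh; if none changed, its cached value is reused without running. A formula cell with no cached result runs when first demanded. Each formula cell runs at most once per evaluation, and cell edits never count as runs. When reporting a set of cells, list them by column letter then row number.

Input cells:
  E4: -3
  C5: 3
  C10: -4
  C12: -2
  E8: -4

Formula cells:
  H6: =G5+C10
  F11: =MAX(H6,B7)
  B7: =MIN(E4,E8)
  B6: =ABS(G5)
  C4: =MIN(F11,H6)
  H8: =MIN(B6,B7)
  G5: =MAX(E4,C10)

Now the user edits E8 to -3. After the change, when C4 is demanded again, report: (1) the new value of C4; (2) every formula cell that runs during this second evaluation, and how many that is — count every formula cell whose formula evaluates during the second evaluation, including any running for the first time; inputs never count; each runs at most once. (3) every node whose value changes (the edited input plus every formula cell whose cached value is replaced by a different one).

Initial pass — values computed on the first demand:
  B7 = MIN(-3, -4) = -4
  G5 = MAX(-3, -4) = -3
  H6 = -3 + -4 = -7
  F11 = MAX(-7, -4) = -4
  C4 = MIN(-4, -7) = -7

Second demand — change propagation:
  B7: re-runs because E8 -4->-3; new result -3.
  F11: re-runs because B7 -4->-3; new result -3.
  C4: re-runs because F11 -4->-3; new result -7 (unchanged).

C4 now evaluates to -7.
Run set: B7, C4, F11 (3 run).
Changed values: B7, E8, F11.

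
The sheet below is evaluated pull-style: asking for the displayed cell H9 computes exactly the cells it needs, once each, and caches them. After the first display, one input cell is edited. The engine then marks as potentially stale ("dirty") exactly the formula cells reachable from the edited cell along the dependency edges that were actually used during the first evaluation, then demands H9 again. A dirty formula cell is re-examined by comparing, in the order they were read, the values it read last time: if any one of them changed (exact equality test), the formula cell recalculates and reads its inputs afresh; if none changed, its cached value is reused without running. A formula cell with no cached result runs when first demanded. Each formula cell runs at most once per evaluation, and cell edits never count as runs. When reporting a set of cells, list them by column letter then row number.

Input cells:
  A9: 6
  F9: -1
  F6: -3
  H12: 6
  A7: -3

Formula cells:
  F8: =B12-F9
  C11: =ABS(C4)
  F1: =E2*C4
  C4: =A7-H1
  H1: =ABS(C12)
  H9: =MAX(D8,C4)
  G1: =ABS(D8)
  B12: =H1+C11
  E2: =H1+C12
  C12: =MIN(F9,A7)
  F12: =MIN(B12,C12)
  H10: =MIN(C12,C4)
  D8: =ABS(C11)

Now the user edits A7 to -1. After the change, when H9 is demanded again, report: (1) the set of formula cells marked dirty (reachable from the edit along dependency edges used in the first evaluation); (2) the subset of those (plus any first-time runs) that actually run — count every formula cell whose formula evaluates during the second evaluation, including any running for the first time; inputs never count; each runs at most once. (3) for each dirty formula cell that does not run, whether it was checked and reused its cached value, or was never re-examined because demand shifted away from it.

The edit dirties: C4, C11, C12, D8, H1, H9.
6 formula cells run: C4, C11, C12, D8, H1, H9.
No dirty formula cell escaped a run.

First demand of the output computes:
  C12 = MIN(-1, -3) = -3
  H1 = ABS(-3) = 3
  C4 = -3 - 3 = -6
  C11 = ABS(-6) = 6
  D8 = ABS(6) = 6
  H9 = MAX(6, -6) = 6

After the edit, cleaning proceeds:
  C12: a read changed (A7 -3->-1) — executes, giving -1.
  H1: a read changed (C12 -3->-1) — executes, giving 1.
  C4: a read changed (A7 -3->-1; H1 3->1) — executes, giving -2.
  C11: a read changed (C4 -6->-2) — executes, giving 2.
  D8: a read changed (C11 6->2) — executes, giving 2.
  H9: a read changed (D8 6->2; C4 -6->-2) — executes, giving 2.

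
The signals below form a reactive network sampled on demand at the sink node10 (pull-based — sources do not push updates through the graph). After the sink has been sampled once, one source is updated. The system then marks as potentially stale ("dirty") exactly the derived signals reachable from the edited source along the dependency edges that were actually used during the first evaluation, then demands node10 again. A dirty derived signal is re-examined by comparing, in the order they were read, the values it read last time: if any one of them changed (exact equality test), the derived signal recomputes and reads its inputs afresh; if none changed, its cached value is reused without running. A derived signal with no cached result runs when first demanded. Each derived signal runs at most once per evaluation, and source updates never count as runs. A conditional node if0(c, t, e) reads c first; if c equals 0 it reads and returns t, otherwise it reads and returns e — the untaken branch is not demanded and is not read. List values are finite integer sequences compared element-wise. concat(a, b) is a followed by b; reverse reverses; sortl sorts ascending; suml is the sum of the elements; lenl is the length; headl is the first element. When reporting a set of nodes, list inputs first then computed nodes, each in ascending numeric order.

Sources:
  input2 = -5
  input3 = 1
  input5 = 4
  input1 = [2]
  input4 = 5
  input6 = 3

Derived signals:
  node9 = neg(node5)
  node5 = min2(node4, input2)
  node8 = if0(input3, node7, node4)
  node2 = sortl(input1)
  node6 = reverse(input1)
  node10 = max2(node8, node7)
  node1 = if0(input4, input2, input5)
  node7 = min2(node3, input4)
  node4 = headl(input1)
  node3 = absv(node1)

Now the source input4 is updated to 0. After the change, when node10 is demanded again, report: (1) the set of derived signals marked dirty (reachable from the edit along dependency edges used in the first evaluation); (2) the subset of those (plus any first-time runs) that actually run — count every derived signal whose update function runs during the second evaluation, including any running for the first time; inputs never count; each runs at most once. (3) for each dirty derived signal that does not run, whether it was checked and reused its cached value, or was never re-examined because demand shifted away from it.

Dirty set: node1, node3, node7, node10.
Run set: node1, node3, node7, node10 (4 run).
All dirty derived signals ended up running.

Initial pass — values computed on the first demand:
  node1 = if0(input4=5 -> else branch input5) = 4
  node3 = absv(4) = 4
  node4 = headl([2]) = 2
  node7 = min2(4, 5) = 4
  node8 = if0(input3=1 -> else branch node4) = 2
  node10 = max2(2, 4) = 4

Second demand — change propagation:
  node1: re-runs because input4 5->0; new result -5.
  node3: re-runs because node1 4->-5; new result 5.
  node7: re-runs because node3 4->5; input4 5->0; new result 0.
  node10: re-runs because node7 4->0; new result 2.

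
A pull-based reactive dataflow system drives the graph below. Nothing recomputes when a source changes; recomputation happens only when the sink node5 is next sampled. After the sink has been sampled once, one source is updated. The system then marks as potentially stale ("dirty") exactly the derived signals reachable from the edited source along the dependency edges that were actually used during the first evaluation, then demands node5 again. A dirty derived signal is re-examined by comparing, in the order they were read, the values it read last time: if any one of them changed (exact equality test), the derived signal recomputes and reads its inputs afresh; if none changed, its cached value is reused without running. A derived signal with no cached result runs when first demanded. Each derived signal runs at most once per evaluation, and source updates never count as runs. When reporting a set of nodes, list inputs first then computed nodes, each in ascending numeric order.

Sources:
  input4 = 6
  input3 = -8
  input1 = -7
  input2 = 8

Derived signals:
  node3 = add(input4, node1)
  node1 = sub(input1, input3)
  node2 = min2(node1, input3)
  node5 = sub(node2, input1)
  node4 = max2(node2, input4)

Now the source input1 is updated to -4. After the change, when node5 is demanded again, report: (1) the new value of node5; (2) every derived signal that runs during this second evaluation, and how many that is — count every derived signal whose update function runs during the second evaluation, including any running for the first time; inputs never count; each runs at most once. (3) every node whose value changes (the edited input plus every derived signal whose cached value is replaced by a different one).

First evaluation (everything demanded from the output):
  node1 = sub(-7, -8) = 1
  node2 = min2(1, -8) = -8
  node5 = sub(-8, -7) = -1

Propagation after the edit:
  node1: runs — input1 -7->-4; result 4.
  node2: runs — node1 1->4; result -8 (same value as before).
  node5: runs — input1 -7->-4; result -4.

New value of node5: -4.
Derived signals that run: node1, node2, node5 — 3 in total.
Values that change: input1, node1, node5.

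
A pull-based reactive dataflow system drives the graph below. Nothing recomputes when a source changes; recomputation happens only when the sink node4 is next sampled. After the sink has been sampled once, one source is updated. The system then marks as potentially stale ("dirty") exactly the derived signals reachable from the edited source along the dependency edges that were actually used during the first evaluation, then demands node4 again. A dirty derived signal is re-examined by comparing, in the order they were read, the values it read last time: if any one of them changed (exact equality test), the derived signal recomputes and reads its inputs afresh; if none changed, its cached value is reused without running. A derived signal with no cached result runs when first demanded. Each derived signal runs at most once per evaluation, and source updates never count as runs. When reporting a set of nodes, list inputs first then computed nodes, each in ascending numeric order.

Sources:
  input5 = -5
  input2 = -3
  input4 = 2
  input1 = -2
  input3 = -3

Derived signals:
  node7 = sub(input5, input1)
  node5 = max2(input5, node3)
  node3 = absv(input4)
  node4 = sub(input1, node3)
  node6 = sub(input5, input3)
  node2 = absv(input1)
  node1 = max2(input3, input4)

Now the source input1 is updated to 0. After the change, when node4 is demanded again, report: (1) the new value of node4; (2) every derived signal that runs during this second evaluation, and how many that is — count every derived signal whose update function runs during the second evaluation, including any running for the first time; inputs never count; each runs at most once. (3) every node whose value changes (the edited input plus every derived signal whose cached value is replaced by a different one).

New value of node4: -2.
Derived signals that run: node4 — 1 in total.
Values that change: input1, node4.

First evaluation (everything demanded from the output):
  node3 = absv(2) = 2
  node4 = sub(-2, 2) = -4

Propagation after the edit:
  node4: runs — input1 -2->0; result -2.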